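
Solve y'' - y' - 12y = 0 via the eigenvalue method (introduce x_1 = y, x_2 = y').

y(t) = C_1e^(-3t) + C_2e^(4t)

Let x_1 = y, x_2 = y'. Then x_1' = x_2 and x_2' = 12x_1 + x_2.
A = [[0,1],[12,1]]; det(A-λI) = λ^2 - λ - 12.
Eigenvalues λ = -3, 4 with eigenvectors (1,-3), (1,4).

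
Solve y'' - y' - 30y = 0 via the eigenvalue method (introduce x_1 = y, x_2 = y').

y(t) = c_1e^(6t) + c_2e^(-5t)

Let x_1 = y, x_2 = y'. Then x_1' = x_2 and x_2' = 30x_1 + x_2.
A = [[0,1],[30,1]]; det(A-λI) = λ^2 - λ - 30.
Eigenvalues λ = 6, -5 with eigenvectors (1,6), (1,-5).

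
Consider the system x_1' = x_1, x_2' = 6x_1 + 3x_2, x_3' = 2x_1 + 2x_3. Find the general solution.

Coefficient matrix A = [[1, 0, 0], [6, 3, 0], [2, 0, 2]].
det(A - λI) = 0 gives eigenvalues λ = 1, 2, 3.
For λ=1: eigenvector (1,-3,-2).
For λ=2: eigenvector (0,0,1).
For λ=3: eigenvector (0,1,0).
General solution: c_1e^(t)(1,-3,-2) + c_2e^(2t)(0,0,1) + c_3e^(3t)(0,1,0).

x_1(t) = c_1e^(t), x_2(t) = -3c_1e^(t) + c_3e^(3t), x_3(t) = -2c_1e^(t) + c_2e^(2t)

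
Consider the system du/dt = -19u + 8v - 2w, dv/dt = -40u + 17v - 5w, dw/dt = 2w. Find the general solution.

Coefficient matrix A = [[-19, 8, -2], [-40, 17, -5], [0, 0, 2]].
det(A - λI) = 0 gives eigenvalues λ = -3, 1, 2.
For λ=-3: eigenvector (1,2,0).
For λ=1: eigenvector (2,5,0).
For λ=2: eigenvector (-2,-5,1).
General solution: c_1e^(-3t)(1,2,0) + c_2e^(t)(2,5,0) + c_3e^(2t)(-2,-5,1).

u(t) = c_1e^(-3t) + 2c_2e^(t) - 2c_3e^(2t), v(t) = 2c_1e^(-3t) + 5c_2e^(t) - 5c_3e^(2t), w(t) = c_3e^(2t)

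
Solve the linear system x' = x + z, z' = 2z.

Coefficient matrix A = [[1, 1], [0, 2]].
Characteristic polynomial det(A - λI) = λ^2 - 3λ + 2 = 0.
Eigenvalues λ = 2, 1.
For λ=2: (A-λI) row 1 is [-1, 1], so an eigenvector is (1, 1).
For λ=1: (A-λI) row 1 is [0, 1], so an eigenvector is (-1, 0).
General solution: K_1e^(2t)(1,1) + K_2e^(t)(-1,0).

x(t) = K_1e^(2t) - K_2e^(t), z(t) = K_1e^(2t)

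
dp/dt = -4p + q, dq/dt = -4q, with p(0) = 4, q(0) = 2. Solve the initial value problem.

p(t) = 2te^(-4t) + 4e^(-4t), q(t) = 2e^(-4t)

Coefficient matrix A = [[-4, 1], [0, -4]].
Characteristic polynomial det(A - λI) = λ^2 + 8λ + 16 = 0.
Single eigenvalue λ = -4 with algebraic multiplicity 2.
Eigenvector v = (-1,0); generalized eigenvector w with (A-λI)w=v is (2,-1).
General solution: e^(-4t)[K_1·v + K_2·(t·v + w)].
Applying p(0)=4, q(0)=2 gives K_1=-8, K_2=-2.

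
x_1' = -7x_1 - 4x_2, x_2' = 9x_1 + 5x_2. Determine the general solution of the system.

Coefficient matrix A = [[-7, -4], [9, 5]].
Characteristic polynomial det(A - λI) = λ^2 + 2λ + 1 = 0.
Single eigenvalue λ = -1 with algebraic multiplicity 2.
Eigenvector v = (-2,3); generalized eigenvector w with (A-λI)w=v is (-1,2).
General solution: e^(-t)[K_1·v + K_2·(t·v + w)].

x_1(t) = -2K_1e^(-t) - 2K_2te^(-t) - K_2e^(-t), x_2(t) = 3K_1e^(-t) + 3K_2te^(-t) + 2K_2e^(-t)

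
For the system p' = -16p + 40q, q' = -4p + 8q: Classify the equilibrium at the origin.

A = [[-16,40],[-4,8]]; det(A-λI) = λ^2 + 8λ + 32.
λ = -4 ± 4i: negative real part.

stable spiral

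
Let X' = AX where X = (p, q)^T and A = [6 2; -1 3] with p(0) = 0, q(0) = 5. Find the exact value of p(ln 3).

A = [[6,2],[-1,3]]; eigenvalues λ = 4, 5.
Eigenvectors: (1,-1) for λ=4, (-2,1) for λ=5.
From the initial condition, c_1 = -10, c_2 = -5.
p(ln 3) = (-10)(3^4)(1) + (-5)(3^5)(-2) = 1620.

1620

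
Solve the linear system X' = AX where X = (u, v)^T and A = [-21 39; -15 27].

Coefficient matrix A = [[-21, 39], [-15, 27]].
Characteristic polynomial det(A - λI) = λ^2 - 6λ + 18 = 0.
Eigenvalues λ = 3 ± 3i (complex conjugate pair).
For λ=3+3i: an eigenvector is (2,1) - i(-3,-2) = (2 + 3i, 1 + 2i).
A real fundamental pair from Re and Im of e^((3+3i)t)v: X_1 = e^(3t)(cos(3t)·(2,1) + sin(3t)·(-3,-2)), X_2 = e^(3t)(sin(3t)·(2,1) - cos(3t)·(-3,-2)).
General solution: K_1X_1 + K_2X_2.

u(t) = -3K_1e^(3t)sin(3t) + 2K_1e^(3t)cos(3t) + 2K_2e^(3t)sin(3t) + 3K_2e^(3t)cos(3t), v(t) = -2K_1e^(3t)sin(3t) + K_1e^(3t)cos(3t) + K_2e^(3t)sin(3t) + 2K_2e^(3t)cos(3t)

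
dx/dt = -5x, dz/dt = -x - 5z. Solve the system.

Coefficient matrix A = [[-5, 0], [-1, -5]].
Characteristic polynomial det(A - λI) = λ^2 + 10λ + 25 = 0.
Single eigenvalue λ = -5 with algebraic multiplicity 2.
Eigenvector v = (0,-1); generalized eigenvector w with (A-λI)w=v is (1,-1).
General solution: e^(-5t)[K_1·v + K_2·(t·v + w)].

x(t) = K_2e^(-5t), z(t) = -K_1e^(-5t) - K_2te^(-5t) - K_2e^(-5t)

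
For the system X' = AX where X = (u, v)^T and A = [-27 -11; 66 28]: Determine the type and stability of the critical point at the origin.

saddle

A = [[-27,-11],[66,28]]; det(A-λI) = λ^2 - λ - 30.
λ = 6, -5: opposite signs.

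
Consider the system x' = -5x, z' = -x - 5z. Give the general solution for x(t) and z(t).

x(t) = K_2e^(-5t), z(t) = -K_1e^(-5t) - K_2te^(-5t) - 2K_2e^(-5t)

Coefficient matrix A = [[-5, 0], [-1, -5]].
Characteristic polynomial det(A - λI) = λ^2 + 10λ + 25 = 0.
Single eigenvalue λ = -5 with algebraic multiplicity 2.
Eigenvector v = (0,-1); generalized eigenvector w with (A-λI)w=v is (1,-2).
General solution: e^(-5t)[K_1·v + K_2·(t·v + w)].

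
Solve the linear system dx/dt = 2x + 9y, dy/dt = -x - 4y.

x(t) = 3C_1e^(-t) + 3C_2te^(-t) - 2C_2e^(-t), y(t) = -C_1e^(-t) - C_2te^(-t) + C_2e^(-t)

Coefficient matrix A = [[2, 9], [-1, -4]].
Characteristic polynomial det(A - λI) = λ^2 + 2λ + 1 = 0.
Single eigenvalue λ = -1 with algebraic multiplicity 2.
Eigenvector v = (3,-1); generalized eigenvector w with (A-λI)w=v is (-2,1).
General solution: e^(-t)[C_1·v + C_2·(t·v + w)].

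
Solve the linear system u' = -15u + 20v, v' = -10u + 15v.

Coefficient matrix A = [[-15, 20], [-10, 15]].
Characteristic polynomial det(A - λI) = λ^2 - 25 = 0.
Eigenvalues λ = -5, 5.
For λ=-5: (A-λI) row 1 is [-10, 20], so an eigenvector is (2, 1).
For λ=5: (A-λI) row 1 is [-20, 20], so an eigenvector is (-1, -1).
General solution: C_1e^(-5t)(2,1) + C_2e^(5t)(-1,-1).

u(t) = 2C_1e^(-5t) - C_2e^(5t), v(t) = C_1e^(-5t) - C_2e^(5t)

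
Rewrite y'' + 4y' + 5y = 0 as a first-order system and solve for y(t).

y(t) = K_1e^(-2t)cos(t) + K_2e^(-2t)sin(t)

Let x_1 = y, x_2 = y'. Then x_1' = x_2 and x_2' = -5x_1 - 4x_2.
A = [[0,1],[-5,-4]]; det(A-λI) = λ^2 + 4λ + 5.
Eigenvalues λ = -2 ± i.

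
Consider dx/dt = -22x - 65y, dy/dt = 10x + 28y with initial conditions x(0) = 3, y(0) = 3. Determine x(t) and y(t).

x(t) = -54e^(3t)sin(5t) + 3e^(3t)cos(5t), y(t) = 21e^(3t)sin(5t) + 3e^(3t)cos(5t)

Coefficient matrix A = [[-22, -65], [10, 28]].
Characteristic polynomial det(A - λI) = λ^2 - 6λ + 34 = 0.
Eigenvalues λ = 3 ± 5i (complex conjugate pair).
For λ=3+5i: an eigenvector is (3,-1) - i(-2,1) = (3 + 2i, -1 - i).
A real fundamental pair from Re and Im of e^((3+5i)t)v: X_1 = e^(3t)(cos(5t)·(3,-1) + sin(5t)·(-2,1)), X_2 = e^(3t)(sin(5t)·(3,-1) - cos(5t)·(-2,1)).
General solution: c_1X_1 + c_2X_2.
Applying x(0)=3, y(0)=3 gives c_1=9, c_2=-12.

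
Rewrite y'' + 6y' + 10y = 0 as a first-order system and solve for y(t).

y(t) = K_1e^(-3t)cos(t) + K_2e^(-3t)sin(t)

Let x_1 = y, x_2 = y'. Then x_1' = x_2 and x_2' = -10x_1 - 6x_2.
A = [[0,1],[-10,-6]]; det(A-λI) = λ^2 + 6λ + 10.
Eigenvalues λ = -3 ± i.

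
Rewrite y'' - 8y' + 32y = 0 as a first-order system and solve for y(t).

Let x_1 = y, x_2 = y'. Then x_1' = x_2 and x_2' = -32x_1 + 8x_2.
A = [[0,1],[-32,8]]; det(A-λI) = λ^2 - 8λ + 32.
Eigenvalues λ = 4 ± 4i.

y(t) = C_1e^(4t)cos(4t) + C_2e^(4t)sin(4t)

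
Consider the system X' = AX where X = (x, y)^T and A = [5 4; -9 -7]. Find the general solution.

x(t) = -2c_1e^(-t) - 2c_2te^(-t) + c_2e^(-t), y(t) = 3c_1e^(-t) + 3c_2te^(-t) - 2c_2e^(-t)

Coefficient matrix A = [[5, 4], [-9, -7]].
Characteristic polynomial det(A - λI) = λ^2 + 2λ + 1 = 0.
Single eigenvalue λ = -1 with algebraic multiplicity 2.
Eigenvector v = (-2,3); generalized eigenvector w with (A-λI)w=v is (1,-2).
General solution: e^(-t)[c_1·v + c_2·(t·v + w)].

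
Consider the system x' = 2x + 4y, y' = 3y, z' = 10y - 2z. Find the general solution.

x(t) = C_1e^(2t) + 4C_2e^(3t), y(t) = C_2e^(3t), z(t) = 2C_2e^(3t) + C_3e^(-2t)

Coefficient matrix A = [[2, 4, 0], [0, 3, 0], [0, 10, -2]].
det(A - λI) = 0 gives eigenvalues λ = 2, 3, -2.
For λ=2: eigenvector (1,0,0).
For λ=3: eigenvector (4,1,2).
For λ=-2: eigenvector (0,0,1).
General solution: C_1e^(2t)(1,0,0) + C_2e^(3t)(4,1,2) + C_3e^(-2t)(0,0,1).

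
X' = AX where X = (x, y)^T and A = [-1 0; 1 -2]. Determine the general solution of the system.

x(t) = -c_2e^(-t), y(t) = c_1e^(-2t) - c_2e^(-t)

Coefficient matrix A = [[-1, 0], [1, -2]].
Characteristic polynomial det(A - λI) = λ^2 + 3λ + 2 = 0.
Eigenvalues λ = -2, -1.
For λ=-2: (A-λI) row 1 is [1, 0], so an eigenvector is (0, 1).
For λ=-1: (A-λI) row 2 is [1, -1], so an eigenvector is (-1, -1).
General solution: c_1e^(-2t)(0,1) + c_2e^(-t)(-1,-1).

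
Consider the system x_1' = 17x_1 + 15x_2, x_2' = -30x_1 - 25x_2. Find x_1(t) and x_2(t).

x_1(t) = 2c_1e^(-4t)sin(3t) + c_1e^(-4t)cos(3t) + c_2e^(-4t)sin(3t) - 2c_2e^(-4t)cos(3t), x_2(t) = -3c_1e^(-4t)sin(3t) - c_1e^(-4t)cos(3t) - c_2e^(-4t)sin(3t) + 3c_2e^(-4t)cos(3t)

Coefficient matrix A = [[17, 15], [-30, -25]].
Characteristic polynomial det(A - λI) = λ^2 + 8λ + 25 = 0.
Eigenvalues λ = -4 ± 3i (complex conjugate pair).
For λ=-4+3i: an eigenvector is (1,-1) - i(2,-3) = (1 - 2i, -1 + 3i).
A real fundamental pair from Re and Im of e^((-4+3i)t)v: X_1 = e^(-4t)(cos(3t)·(1,-1) + sin(3t)·(2,-3)), X_2 = e^(-4t)(sin(3t)·(1,-1) - cos(3t)·(2,-3)).
General solution: c_1X_1 + c_2X_2.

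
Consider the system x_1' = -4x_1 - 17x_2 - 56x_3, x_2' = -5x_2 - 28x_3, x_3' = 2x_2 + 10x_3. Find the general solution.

x_1(t) = 2C_1e^(2t) + C_2e^(3t) + C_3e^(-4t), x_2(t) = -4C_1e^(2t) - 7C_2e^(3t), x_3(t) = C_1e^(2t) + 2C_2e^(3t)

Coefficient matrix A = [[-4, -17, -56], [0, -5, -28], [0, 2, 10]].
det(A - λI) = 0 gives eigenvalues λ = 2, 3, -4.
For λ=2: eigenvector (2,-4,1).
For λ=3: eigenvector (1,-7,2).
For λ=-4: eigenvector (1,0,0).
General solution: C_1e^(2t)(2,-4,1) + C_2e^(3t)(1,-7,2) + C_3e^(-4t)(1,0,0).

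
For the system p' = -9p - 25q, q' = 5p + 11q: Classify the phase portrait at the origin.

unstable spiral

A = [[-9,-25],[5,11]]; det(A-λI) = λ^2 - 2λ + 26.
λ = 1 ± 5i: positive real part.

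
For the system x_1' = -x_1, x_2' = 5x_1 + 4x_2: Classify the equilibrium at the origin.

saddle

A = [[-1,0],[5,4]]; det(A-λI) = λ^2 - 3λ - 4.
λ = -1, 4: opposite signs.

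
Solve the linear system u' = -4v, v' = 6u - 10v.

Coefficient matrix A = [[0, -4], [6, -10]].
Characteristic polynomial det(A - λI) = λ^2 + 10λ + 24 = 0.
Eigenvalues λ = -6, -4.
For λ=-6: (A-λI) row 1 is [6, -4], so an eigenvector is (2, 3).
For λ=-4: (A-λI) row 1 is [4, -4], so an eigenvector is (1, 1).
General solution: C_1e^(-6t)(2,3) + C_2e^(-4t)(1,1).

u(t) = 2C_1e^(-6t) + C_2e^(-4t), v(t) = 3C_1e^(-6t) + C_2e^(-4t)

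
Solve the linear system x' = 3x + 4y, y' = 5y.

Coefficient matrix A = [[3, 4], [0, 5]].
Characteristic polynomial det(A - λI) = λ^2 - 8λ + 15 = 0.
Eigenvalues λ = 3, 5.
For λ=3: (A-λI) row 1 is [0, 4], so an eigenvector is (-1, 0).
For λ=5: (A-λI) row 1 is [-2, 4], so an eigenvector is (2, 1).
General solution: C_1e^(3t)(-1,0) + C_2e^(5t)(2,1).

x(t) = -C_1e^(3t) + 2C_2e^(5t), y(t) = C_2e^(5t)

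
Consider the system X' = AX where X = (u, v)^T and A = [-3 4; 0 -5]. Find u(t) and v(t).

u(t) = 2c_1e^(-5t) + c_2e^(-3t), v(t) = -c_1e^(-5t)

Coefficient matrix A = [[-3, 4], [0, -5]].
Characteristic polynomial det(A - λI) = λ^2 + 8λ + 15 = 0.
Eigenvalues λ = -5, -3.
For λ=-5: (A-λI) row 1 is [2, 4], so an eigenvector is (2, -1).
For λ=-3: (A-λI) row 1 is [0, 4], so an eigenvector is (1, 0).
General solution: c_1e^(-5t)(2,-1) + c_2e^(-3t)(1,0).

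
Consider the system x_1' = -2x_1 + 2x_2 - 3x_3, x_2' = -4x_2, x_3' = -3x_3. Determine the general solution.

Coefficient matrix A = [[-2, 2, -3], [0, -4, 0], [0, 0, -3]].
det(A - λI) = 0 gives eigenvalues λ = -2, -4, -3.
For λ=-2: eigenvector (1,0,0).
For λ=-4: eigenvector (-1,1,0).
For λ=-3: eigenvector (3,0,1).
General solution: C_1e^(-2t)(1,0,0) + C_2e^(-4t)(-1,1,0) + C_3e^(-3t)(3,0,1).

x_1(t) = C_1e^(-2t) - C_2e^(-4t) + 3C_3e^(-3t), x_2(t) = C_2e^(-4t), x_3(t) = C_3e^(-3t)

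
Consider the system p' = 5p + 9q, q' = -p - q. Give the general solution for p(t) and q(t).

Coefficient matrix A = [[5, 9], [-1, -1]].
Characteristic polynomial det(A - λI) = λ^2 - 4λ + 4 = 0.
Single eigenvalue λ = 2 with algebraic multiplicity 2.
Eigenvector v = (-3,1); generalized eigenvector w with (A-λI)w=v is (-1,0).
General solution: e^(2t)[K_1·v + K_2·(t·v + w)].

p(t) = -3K_1e^(2t) - 3K_2te^(2t) - K_2e^(2t), q(t) = K_1e^(2t) + K_2te^(2t)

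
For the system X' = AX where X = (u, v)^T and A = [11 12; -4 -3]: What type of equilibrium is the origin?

A = [[11,12],[-4,-3]]; det(A-λI) = λ^2 - 8λ + 15.
λ = 3, 5: both positive.

unstable node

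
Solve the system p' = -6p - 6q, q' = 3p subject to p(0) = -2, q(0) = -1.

Coefficient matrix A = [[-6, -6], [3, 0]].
Characteristic polynomial det(A - λI) = λ^2 + 6λ + 18 = 0.
Eigenvalues λ = -3 ± 3i (complex conjugate pair).
For λ=-3+3i: an eigenvector is (1,0) - i(-1,1) = (1 + i, 0 - i).
A real fundamental pair from Re and Im of e^((-3+3i)t)v: X_1 = e^(-3t)(cos(3t)·(1,0) + sin(3t)·(-1,1)), X_2 = e^(-3t)(sin(3t)·(1,0) - cos(3t)·(-1,1)).
General solution: K_1X_1 + K_2X_2.
Applying p(0)=-2, q(0)=-1 gives K_1=-3, K_2=1.

p(t) = 4e^(-3t)sin(3t) - 2e^(-3t)cos(3t), q(t) = -3e^(-3t)sin(3t) - e^(-3t)cos(3t)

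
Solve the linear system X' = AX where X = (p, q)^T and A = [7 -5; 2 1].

p(t) = 2C_1e^(4t)sin(t) - C_1e^(4t)cos(t) - C_2e^(4t)sin(t) - 2C_2e^(4t)cos(t), q(t) = C_1e^(4t)sin(t) - C_1e^(4t)cos(t) - C_2e^(4t)sin(t) - C_2e^(4t)cos(t)

Coefficient matrix A = [[7, -5], [2, 1]].
Characteristic polynomial det(A - λI) = λ^2 - 8λ + 17 = 0.
Eigenvalues λ = 4 ± i (complex conjugate pair).
For λ=4+i: an eigenvector is (-1,-1) - i(2,1) = (-1 - 2i, -1 - i).
A real fundamental pair from Re and Im of e^((4+i)t)v: X_1 = e^(4t)(cos(t)·(-1,-1) + sin(t)·(2,1)), X_2 = e^(4t)(sin(t)·(-1,-1) - cos(t)·(2,1)).
General solution: C_1X_1 + C_2X_2.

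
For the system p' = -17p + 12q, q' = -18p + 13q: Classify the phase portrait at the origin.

A = [[-17,12],[-18,13]]; det(A-λI) = λ^2 + 4λ - 5.
λ = -5, 1: opposite signs.

saddle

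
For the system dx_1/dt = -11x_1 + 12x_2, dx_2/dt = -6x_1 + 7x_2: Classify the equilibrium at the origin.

saddle

A = [[-11,12],[-6,7]]; det(A-λI) = λ^2 + 4λ - 5.
λ = -5, 1: opposite signs.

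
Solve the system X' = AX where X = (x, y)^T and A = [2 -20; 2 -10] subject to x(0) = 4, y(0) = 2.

x(t) = -8e^(-4t)sin(2t) + 4e^(-4t)cos(2t), y(t) = -2e^(-4t)sin(2t) + 2e^(-4t)cos(2t)

Coefficient matrix A = [[2, -20], [2, -10]].
Characteristic polynomial det(A - λI) = λ^2 + 8λ + 20 = 0.
Eigenvalues λ = -4 ± 2i (complex conjugate pair).
For λ=-4+2i: an eigenvector is (-3,-1) - i(1,0) = (-3 - i, -1).
A real fundamental pair from Re and Im of e^((-4+2i)t)v: X_1 = e^(-4t)(cos(2t)·(-3,-1) + sin(2t)·(1,0)), X_2 = e^(-4t)(sin(2t)·(-3,-1) - cos(2t)·(1,0)).
General solution: C_1X_1 + C_2X_2.
Applying x(0)=4, y(0)=2 gives C_1=-2, C_2=2.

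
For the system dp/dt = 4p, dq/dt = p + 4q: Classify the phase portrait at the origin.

unstable improper node

A = [[4,0],[1,4]]; det(A-λI) = λ^2 - 8λ + 16.
repeated λ = 4 with a single eigenvector.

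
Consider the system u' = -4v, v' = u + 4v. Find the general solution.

Coefficient matrix A = [[0, -4], [1, 4]].
Characteristic polynomial det(A - λI) = λ^2 - 4λ + 4 = 0.
Single eigenvalue λ = 2 with algebraic multiplicity 2.
Eigenvector v = (2,-1); generalized eigenvector w with (A-λI)w=v is (1,-1).
General solution: e^(2t)[c_1·v + c_2·(t·v + w)].

u(t) = 2c_1e^(2t) + 2c_2te^(2t) + c_2e^(2t), v(t) = -c_1e^(2t) - c_2te^(2t) - c_2e^(2t)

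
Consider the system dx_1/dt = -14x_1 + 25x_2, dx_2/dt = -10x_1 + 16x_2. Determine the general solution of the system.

x_1(t) = -K_1e^(t)sin(5t) + 2K_1e^(t)cos(5t) + 2K_2e^(t)sin(5t) + K_2e^(t)cos(5t), x_2(t) = -K_1e^(t)sin(5t) + K_1e^(t)cos(5t) + K_2e^(t)sin(5t) + K_2e^(t)cos(5t)

Coefficient matrix A = [[-14, 25], [-10, 16]].
Characteristic polynomial det(A - λI) = λ^2 - 2λ + 26 = 0.
Eigenvalues λ = 1 ± 5i (complex conjugate pair).
For λ=1+5i: an eigenvector is (2,1) - i(-1,-1) = (2 + i, 1 + i).
A real fundamental pair from Re and Im of e^((1+5i)t)v: X_1 = e^(t)(cos(5t)·(2,1) + sin(5t)·(-1,-1)), X_2 = e^(t)(sin(5t)·(2,1) - cos(5t)·(-1,-1)).
General solution: K_1X_1 + K_2X_2.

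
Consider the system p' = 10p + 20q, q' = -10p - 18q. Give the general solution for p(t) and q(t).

p(t) = K_1e^(-4t)sin(2t) + 3K_1e^(-4t)cos(2t) + 3K_2e^(-4t)sin(2t) - K_2e^(-4t)cos(2t), q(t) = -K_1e^(-4t)sin(2t) - 2K_1e^(-4t)cos(2t) - 2K_2e^(-4t)sin(2t) + K_2e^(-4t)cos(2t)

Coefficient matrix A = [[10, 20], [-10, -18]].
Characteristic polynomial det(A - λI) = λ^2 + 8λ + 20 = 0.
Eigenvalues λ = -4 ± 2i (complex conjugate pair).
For λ=-4+2i: an eigenvector is (3,-2) - i(1,-1) = (3 - i, -2 + i).
A real fundamental pair from Re and Im of e^((-4+2i)t)v: X_1 = e^(-4t)(cos(2t)·(3,-2) + sin(2t)·(1,-1)), X_2 = e^(-4t)(sin(2t)·(3,-2) - cos(2t)·(1,-1)).
General solution: K_1X_1 + K_2X_2.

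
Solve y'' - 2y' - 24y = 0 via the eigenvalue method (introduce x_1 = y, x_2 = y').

y(t) = c_1e^(6t) + c_2e^(-4t)

Let x_1 = y, x_2 = y'. Then x_1' = x_2 and x_2' = 24x_1 + 2x_2.
A = [[0,1],[24,2]]; det(A-λI) = λ^2 - 2λ - 24.
Eigenvalues λ = 6, -4 with eigenvectors (1,6), (1,-4).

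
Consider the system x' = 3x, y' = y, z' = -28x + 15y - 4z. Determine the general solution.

Coefficient matrix A = [[3, 0, 0], [0, 1, 0], [-28, 15, -4]].
det(A - λI) = 0 gives eigenvalues λ = 3, -4, 1.
For λ=3: eigenvector (1,0,-4).
For λ=-4: eigenvector (0,0,1).
For λ=1: eigenvector (0,1,3).
General solution: C_1e^(3t)(1,0,-4) + C_2e^(-4t)(0,0,1) + C_3e^(t)(0,1,3).

x(t) = C_1e^(3t), y(t) = C_3e^(t), z(t) = -4C_1e^(3t) + C_2e^(-4t) + 3C_3e^(t)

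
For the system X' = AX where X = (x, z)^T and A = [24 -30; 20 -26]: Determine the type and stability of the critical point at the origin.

saddle

A = [[24,-30],[20,-26]]; det(A-λI) = λ^2 + 2λ - 24.
λ = -6, 4: opposite signs.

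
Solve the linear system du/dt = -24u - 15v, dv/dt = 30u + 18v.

u(t) = c_1e^(-3t)sin(3t) + 2c_1e^(-3t)cos(3t) + 2c_2e^(-3t)sin(3t) - c_2e^(-3t)cos(3t), v(t) = -c_1e^(-3t)sin(3t) - 3c_1e^(-3t)cos(3t) - 3c_2e^(-3t)sin(3t) + c_2e^(-3t)cos(3t)

Coefficient matrix A = [[-24, -15], [30, 18]].
Characteristic polynomial det(A - λI) = λ^2 + 6λ + 18 = 0.
Eigenvalues λ = -3 ± 3i (complex conjugate pair).
For λ=-3+3i: an eigenvector is (2,-3) - i(1,-1) = (2 - i, -3 + i).
A real fundamental pair from Re and Im of e^((-3+3i)t)v: X_1 = e^(-3t)(cos(3t)·(2,-3) + sin(3t)·(1,-1)), X_2 = e^(-3t)(sin(3t)·(2,-3) - cos(3t)·(1,-1)).
General solution: c_1X_1 + c_2X_2.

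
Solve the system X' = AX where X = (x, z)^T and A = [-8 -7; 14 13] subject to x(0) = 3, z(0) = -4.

Coefficient matrix A = [[-8, -7], [14, 13]].
Characteristic polynomial det(A - λI) = λ^2 - 5λ - 6 = 0.
Eigenvalues λ = 6, -1.
For λ=6: (A-λI) row 1 is [-14, -7], so an eigenvector is (-1, 2).
For λ=-1: (A-λI) row 1 is [-7, -7], so an eigenvector is (1, -1).
General solution: c_1e^(6t)(-1,2) + c_2e^(-t)(1,-1).
Applying x(0)=3, z(0)=-4 gives c_1=-1, c_2=2.

x(t) = e^(6t) + 2e^(-t), z(t) = -2e^(6t) - 2e^(-t)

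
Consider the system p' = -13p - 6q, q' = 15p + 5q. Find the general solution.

p(t) = -K_1e^(-4t)sin(3t) + K_1e^(-4t)cos(3t) + K_2e^(-4t)sin(3t) + K_2e^(-4t)cos(3t), q(t) = 2K_1e^(-4t)sin(3t) - K_1e^(-4t)cos(3t) - K_2e^(-4t)sin(3t) - 2K_2e^(-4t)cos(3t)

Coefficient matrix A = [[-13, -6], [15, 5]].
Characteristic polynomial det(A - λI) = λ^2 + 8λ + 25 = 0.
Eigenvalues λ = -4 ± 3i (complex conjugate pair).
For λ=-4+3i: an eigenvector is (1,-1) - i(-1,2) = (1 + i, -1 - 2i).
A real fundamental pair from Re and Im of e^((-4+3i)t)v: X_1 = e^(-4t)(cos(3t)·(1,-1) + sin(3t)·(-1,2)), X_2 = e^(-4t)(sin(3t)·(1,-1) - cos(3t)·(-1,2)).
General solution: K_1X_1 + K_2X_2.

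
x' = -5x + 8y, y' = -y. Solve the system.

Coefficient matrix A = [[-5, 8], [0, -1]].
Characteristic polynomial det(A - λI) = λ^2 + 6λ + 5 = 0.
Eigenvalues λ = -5, -1.
For λ=-5: (A-λI) row 1 is [0, 8], so an eigenvector is (1, 0).
For λ=-1: (A-λI) row 1 is [-4, 8], so an eigenvector is (2, 1).
General solution: c_1e^(-5t)(1,0) + c_2e^(-t)(2,1).

x(t) = c_1e^(-5t) + 2c_2e^(-t), y(t) = c_2e^(-t)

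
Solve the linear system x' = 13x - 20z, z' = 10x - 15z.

x(t) = c_1e^(-t)sin(2t) + 3c_1e^(-t)cos(2t) + 3c_2e^(-t)sin(2t) - c_2e^(-t)cos(2t), z(t) = c_1e^(-t)sin(2t) + 2c_1e^(-t)cos(2t) + 2c_2e^(-t)sin(2t) - c_2e^(-t)cos(2t)

Coefficient matrix A = [[13, -20], [10, -15]].
Characteristic polynomial det(A - λI) = λ^2 + 2λ + 5 = 0.
Eigenvalues λ = -1 ± 2i (complex conjugate pair).
For λ=-1+2i: an eigenvector is (3,2) - i(1,1) = (3 - i, 2 - i).
A real fundamental pair from Re and Im of e^((-1+2i)t)v: X_1 = e^(-t)(cos(2t)·(3,2) + sin(2t)·(1,1)), X_2 = e^(-t)(sin(2t)·(3,2) - cos(2t)·(1,1)).
General solution: c_1X_1 + c_2X_2.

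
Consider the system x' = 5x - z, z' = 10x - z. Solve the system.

x(t) = c_1e^(2t)cos(t) + c_2e^(2t)sin(t), z(t) = c_1e^(2t)sin(t) + 3c_1e^(2t)cos(t) + 3c_2e^(2t)sin(t) - c_2e^(2t)cos(t)

Coefficient matrix A = [[5, -1], [10, -1]].
Characteristic polynomial det(A - λI) = λ^2 - 4λ + 5 = 0.
Eigenvalues λ = 2 ± i (complex conjugate pair).
For λ=2+i: an eigenvector is (1,3) - i(0,1) = (1, 3 - i).
A real fundamental pair from Re and Im of e^((2+i)t)v: X_1 = e^(2t)(cos(t)·(1,3) + sin(t)·(0,1)), X_2 = e^(2t)(sin(t)·(1,3) - cos(t)·(0,1)).
General solution: c_1X_1 + c_2X_2.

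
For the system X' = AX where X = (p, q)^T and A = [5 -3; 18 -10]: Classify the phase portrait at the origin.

A = [[5,-3],[18,-10]]; det(A-λI) = λ^2 + 5λ + 4.
λ = -1, -4: both negative.

stable node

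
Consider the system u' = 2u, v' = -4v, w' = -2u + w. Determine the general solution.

Coefficient matrix A = [[2, 0, 0], [0, -4, 0], [-2, 0, 1]].
det(A - λI) = 0 gives eigenvalues λ = 2, 1, -4.
For λ=2: eigenvector (1,0,-2).
For λ=1: eigenvector (0,0,1).
For λ=-4: eigenvector (0,1,0).
General solution: C_1e^(2t)(1,0,-2) + C_2e^(t)(0,0,1) + C_3e^(-4t)(0,1,0).

u(t) = C_1e^(2t), v(t) = C_3e^(-4t), w(t) = -2C_1e^(2t) + C_2e^(t)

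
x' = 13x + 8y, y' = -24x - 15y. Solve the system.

Coefficient matrix A = [[13, 8], [-24, -15]].
Characteristic polynomial det(A - λI) = λ^2 + 2λ - 3 = 0.
Eigenvalues λ = 1, -3.
For λ=1: (A-λI) row 1 is [12, 8], so an eigenvector is (2, -3).
For λ=-3: (A-λI) row 1 is [16, 8], so an eigenvector is (-1, 2).
General solution: C_1e^(t)(2,-3) + C_2e^(-3t)(-1,2).

x(t) = 2C_1e^(t) - C_2e^(-3t), y(t) = -3C_1e^(t) + 2C_2e^(-3t)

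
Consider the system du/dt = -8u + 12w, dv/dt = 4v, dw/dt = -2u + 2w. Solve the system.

u(t) = 3c_1e^(-4t) + 2c_3e^(-2t), v(t) = c_2e^(4t), w(t) = c_1e^(-4t) + c_3e^(-2t)

Coefficient matrix A = [[-8, 0, 12], [0, 4, 0], [-2, 0, 2]].
det(A - λI) = 0 gives eigenvalues λ = -4, 4, -2.
For λ=-4: eigenvector (3,0,1).
For λ=4: eigenvector (0,1,0).
For λ=-2: eigenvector (2,0,1).
General solution: c_1e^(-4t)(3,0,1) + c_2e^(4t)(0,1,0) + c_3e^(-2t)(2,0,1).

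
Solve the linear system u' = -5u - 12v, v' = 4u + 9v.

u(t) = -3C_1e^(3t) - 2C_2e^(t), v(t) = 2C_1e^(3t) + C_2e^(t)

Coefficient matrix A = [[-5, -12], [4, 9]].
Characteristic polynomial det(A - λI) = λ^2 - 4λ + 3 = 0.
Eigenvalues λ = 3, 1.
For λ=3: (A-λI) row 1 is [-8, -12], so an eigenvector is (-3, 2).
For λ=1: (A-λI) row 1 is [-6, -12], so an eigenvector is (-2, 1).
General solution: C_1e^(3t)(-3,2) + C_2e^(t)(-2,1).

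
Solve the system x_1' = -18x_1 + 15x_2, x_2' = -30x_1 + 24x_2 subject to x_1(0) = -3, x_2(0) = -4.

Coefficient matrix A = [[-18, 15], [-30, 24]].
Characteristic polynomial det(A - λI) = λ^2 - 6λ + 18 = 0.
Eigenvalues λ = 3 ± 3i (complex conjugate pair).
For λ=3+3i: an eigenvector is (2,3) - i(1,1) = (2 - i, 3 - i).
A real fundamental pair from Re and Im of e^((3+3i)t)v: X_1 = e^(3t)(cos(3t)·(2,3) + sin(3t)·(1,1)), X_2 = e^(3t)(sin(3t)·(2,3) - cos(3t)·(1,1)).
General solution: C_1X_1 + C_2X_2.
Applying x_1(0)=-3, x_2(0)=-4 gives C_1=-1, C_2=1.

x_1(t) = e^(3t)sin(3t) - 3e^(3t)cos(3t), x_2(t) = 2e^(3t)sin(3t) - 4e^(3t)cos(3t)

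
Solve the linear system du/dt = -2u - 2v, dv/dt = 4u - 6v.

Coefficient matrix A = [[-2, -2], [4, -6]].
Characteristic polynomial det(A - λI) = λ^2 + 8λ + 20 = 0.
Eigenvalues λ = -4 ± 2i (complex conjugate pair).
For λ=-4+2i: an eigenvector is (0,1) - i(-1,-1) = (0 + i, 1 + i).
A real fundamental pair from Re and Im of e^((-4+2i)t)v: X_1 = e^(-4t)(cos(2t)·(0,1) + sin(2t)·(-1,-1)), X_2 = e^(-4t)(sin(2t)·(0,1) - cos(2t)·(-1,-1)).
General solution: c_1X_1 + c_2X_2.

u(t) = -c_1e^(-4t)sin(2t) + c_2e^(-4t)cos(2t), v(t) = -c_1e^(-4t)sin(2t) + c_1e^(-4t)cos(2t) + c_2e^(-4t)sin(2t) + c_2e^(-4t)cos(2t)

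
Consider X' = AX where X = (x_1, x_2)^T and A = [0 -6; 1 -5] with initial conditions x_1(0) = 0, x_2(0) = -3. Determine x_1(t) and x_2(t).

Coefficient matrix A = [[0, -6], [1, -5]].
Characteristic polynomial det(A - λI) = λ^2 + 5λ + 6 = 0.
Eigenvalues λ = -3, -2.
For λ=-3: (A-λI) row 1 is [3, -6], so an eigenvector is (-2, -1).
For λ=-2: (A-λI) row 1 is [2, -6], so an eigenvector is (3, 1).
General solution: c_1e^(-3t)(-2,-1) + c_2e^(-2t)(3,1).
Applying x_1(0)=0, x_2(0)=-3 gives c_1=9, c_2=6.

x_1(t) = 18e^(-2t) - 18e^(-3t), x_2(t) = 6e^(-2t) - 9e^(-3t)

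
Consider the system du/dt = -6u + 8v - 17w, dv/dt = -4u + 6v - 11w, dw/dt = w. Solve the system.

u(t) = -K_1e^(2t) + 2K_2e^(-2t) + K_3e^(t), v(t) = -K_1e^(2t) + K_2e^(-2t) + 3K_3e^(t), w(t) = K_3e^(t)

Coefficient matrix A = [[-6, 8, -17], [-4, 6, -11], [0, 0, 1]].
det(A - λI) = 0 gives eigenvalues λ = 2, -2, 1.
For λ=2: eigenvector (-1,-1,0).
For λ=-2: eigenvector (2,1,0).
For λ=1: eigenvector (1,3,1).
General solution: K_1e^(2t)(-1,-1,0) + K_2e^(-2t)(2,1,0) + K_3e^(t)(1,3,1).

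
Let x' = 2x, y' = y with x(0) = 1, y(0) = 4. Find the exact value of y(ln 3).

A = [[2,0],[0,1]]; eigenvalues λ = 1, 2.
Eigenvectors: (0,1) for λ=1, (-1,0) for λ=2.
From the initial condition, c_1 = 4, c_2 = -1.
y(ln 3) = (4)(3^1)(1) + (-1)(3^2)(0) = 12.

12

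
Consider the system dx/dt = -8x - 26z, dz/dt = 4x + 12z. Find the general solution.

Coefficient matrix A = [[-8, -26], [4, 12]].
Characteristic polynomial det(A - λI) = λ^2 - 4λ + 8 = 0.
Eigenvalues λ = 2 ± 2i (complex conjugate pair).
For λ=2+2i: an eigenvector is (-3,1) - i(2,-1) = (-3 - 2i, 1 + i).
A real fundamental pair from Re and Im of e^((2+2i)t)v: X_1 = e^(2t)(cos(2t)·(-3,1) + sin(2t)·(2,-1)), X_2 = e^(2t)(sin(2t)·(-3,1) - cos(2t)·(2,-1)).
General solution: K_1X_1 + K_2X_2.

x(t) = 2K_1e^(2t)sin(2t) - 3K_1e^(2t)cos(2t) - 3K_2e^(2t)sin(2t) - 2K_2e^(2t)cos(2t), z(t) = -K_1e^(2t)sin(2t) + K_1e^(2t)cos(2t) + K_2e^(2t)sin(2t) + K_2e^(2t)cos(2t)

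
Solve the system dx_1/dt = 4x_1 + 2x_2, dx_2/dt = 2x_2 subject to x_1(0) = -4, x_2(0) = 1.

Coefficient matrix A = [[4, 2], [0, 2]].
Characteristic polynomial det(A - λI) = λ^2 - 6λ + 8 = 0.
Eigenvalues λ = 2, 4.
For λ=2: (A-λI) row 1 is [2, 2], so an eigenvector is (1, -1).
For λ=4: (A-λI) row 1 is [0, 2], so an eigenvector is (-1, 0).
General solution: c_1e^(2t)(1,-1) + c_2e^(4t)(-1,0).
Applying x_1(0)=-4, x_2(0)=1 gives c_1=-1, c_2=3.

x_1(t) = -3e^(4t) - e^(2t), x_2(t) = e^(2t)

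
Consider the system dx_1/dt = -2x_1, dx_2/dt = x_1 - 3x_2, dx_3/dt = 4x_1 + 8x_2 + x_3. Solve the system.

x_1(t) = C_3e^(-2t), x_2(t) = C_2e^(-3t) + C_3e^(-2t), x_3(t) = C_1e^(t) - 2C_2e^(-3t) - 4C_3e^(-2t)

Coefficient matrix A = [[-2, 0, 0], [1, -3, 0], [4, 8, 1]].
det(A - λI) = 0 gives eigenvalues λ = 1, -3, -2.
For λ=1: eigenvector (0,0,1).
For λ=-3: eigenvector (0,1,-2).
For λ=-2: eigenvector (1,1,-4).
General solution: C_1e^(t)(0,0,1) + C_2e^(-3t)(0,1,-2) + C_3e^(-2t)(1,1,-4).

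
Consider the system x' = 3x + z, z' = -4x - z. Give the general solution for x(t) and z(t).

Coefficient matrix A = [[3, 1], [-4, -1]].
Characteristic polynomial det(A - λI) = λ^2 - 2λ + 1 = 0.
Single eigenvalue λ = 1 with algebraic multiplicity 2.
Eigenvector v = (1,-2); generalized eigenvector w with (A-λI)w=v is (2,-3).
General solution: e^(t)[C_1·v + C_2·(t·v + w)].

x(t) = C_1e^(t) + C_2te^(t) + 2C_2e^(t), z(t) = -2C_1e^(t) - 2C_2te^(t) - 3C_2e^(t)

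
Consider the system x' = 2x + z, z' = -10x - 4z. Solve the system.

x(t) = -C_1e^(-t)sin(t) + C_2e^(-t)cos(t), z(t) = 3C_1e^(-t)sin(t) - C_1e^(-t)cos(t) - C_2e^(-t)sin(t) - 3C_2e^(-t)cos(t)

Coefficient matrix A = [[2, 1], [-10, -4]].
Characteristic polynomial det(A - λI) = λ^2 + 2λ + 2 = 0.
Eigenvalues λ = -1 ± i (complex conjugate pair).
For λ=-1+i: an eigenvector is (0,-1) - i(-1,3) = (0 + i, -1 - 3i).
A real fundamental pair from Re and Im of e^((-1+i)t)v: X_1 = e^(-t)(cos(t)·(0,-1) + sin(t)·(-1,3)), X_2 = e^(-t)(sin(t)·(0,-1) - cos(t)·(-1,3)).
General solution: C_1X_1 + C_2X_2.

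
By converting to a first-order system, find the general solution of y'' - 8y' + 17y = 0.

y(t) = C_1e^(4t)cos(t) + C_2e^(4t)sin(t)

Let x_1 = y, x_2 = y'. Then x_1' = x_2 and x_2' = -17x_1 + 8x_2.
A = [[0,1],[-17,8]]; det(A-λI) = λ^2 - 8λ + 17.
Eigenvalues λ = 4 ± i.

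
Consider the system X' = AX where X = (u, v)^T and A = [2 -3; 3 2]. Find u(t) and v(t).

Coefficient matrix A = [[2, -3], [3, 2]].
Characteristic polynomial det(A - λI) = λ^2 - 4λ + 13 = 0.
Eigenvalues λ = 2 ± 3i (complex conjugate pair).
For λ=2+3i: an eigenvector is (0,1) - i(-1,0) = (0 + i, 1).
A real fundamental pair from Re and Im of e^((2+3i)t)v: X_1 = e^(2t)(cos(3t)·(0,1) + sin(3t)·(-1,0)), X_2 = e^(2t)(sin(3t)·(0,1) - cos(3t)·(-1,0)).
General solution: C_1X_1 + C_2X_2.

u(t) = -C_1e^(2t)sin(3t) + C_2e^(2t)cos(3t), v(t) = C_1e^(2t)cos(3t) + C_2e^(2t)sin(3t)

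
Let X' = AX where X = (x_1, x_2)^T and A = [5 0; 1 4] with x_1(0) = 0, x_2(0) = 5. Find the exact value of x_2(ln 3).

405

A = [[5,0],[1,4]]; eigenvalues λ = 4, 5.
Eigenvectors: (0,1) for λ=4, (-1,-1) for λ=5.
From the initial condition, c_1 = 5, c_2 = 0.
x_2(ln 3) = (5)(3^4)(1) + (0)(3^5)(-1) = 405.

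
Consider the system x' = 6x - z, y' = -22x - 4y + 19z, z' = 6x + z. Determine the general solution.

Coefficient matrix A = [[6, 0, -1], [-22, -4, 19], [6, 0, 1]].
det(A - λI) = 0 gives eigenvalues λ = 4, -4, 3.
For λ=4: eigenvector (-1,-2,-2).
For λ=-4: eigenvector (0,1,0).
For λ=3: eigenvector (-1,-5,-3).
General solution: C_1e^(4t)(-1,-2,-2) + C_2e^(-4t)(0,1,0) + C_3e^(3t)(-1,-5,-3).

x(t) = -C_1e^(4t) - C_3e^(3t), y(t) = -2C_1e^(4t) + C_2e^(-4t) - 5C_3e^(3t), z(t) = -2C_1e^(4t) - 3C_3e^(3t)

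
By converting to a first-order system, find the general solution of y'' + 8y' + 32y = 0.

y(t) = C_1e^(-4t)cos(4t) + C_2e^(-4t)sin(4t)

Let x_1 = y, x_2 = y'. Then x_1' = x_2 and x_2' = -32x_1 - 8x_2.
A = [[0,1],[-32,-8]]; det(A-λI) = λ^2 + 8λ + 32.
Eigenvalues λ = -4 ± 4i.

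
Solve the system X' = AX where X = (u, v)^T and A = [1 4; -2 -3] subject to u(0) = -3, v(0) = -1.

Coefficient matrix A = [[1, 4], [-2, -3]].
Characteristic polynomial det(A - λI) = λ^2 + 2λ + 5 = 0.
Eigenvalues λ = -1 ± 2i (complex conjugate pair).
For λ=-1+2i: an eigenvector is (1,-1) - i(-1,0) = (1 + i, -1).
A real fundamental pair from Re and Im of e^((-1+2i)t)v: X_1 = e^(-t)(cos(2t)·(1,-1) + sin(2t)·(-1,0)), X_2 = e^(-t)(sin(2t)·(1,-1) - cos(2t)·(-1,0)).
General solution: K_1X_1 + K_2X_2.
Applying u(0)=-3, v(0)=-1 gives K_1=1, K_2=-4.

u(t) = -5e^(-t)sin(2t) - 3e^(-t)cos(2t), v(t) = 4e^(-t)sin(2t) - e^(-t)cos(2t)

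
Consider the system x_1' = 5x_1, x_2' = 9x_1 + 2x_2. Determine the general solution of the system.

x_1(t) = -c_1e^(5t), x_2(t) = -3c_1e^(5t) - c_2e^(2t)

Coefficient matrix A = [[5, 0], [9, 2]].
Characteristic polynomial det(A - λI) = λ^2 - 7λ + 10 = 0.
Eigenvalues λ = 5, 2.
For λ=5: (A-λI) row 2 is [9, -3], so an eigenvector is (-1, -3).
For λ=2: (A-λI) row 1 is [3, 0], so an eigenvector is (0, -1).
General solution: c_1e^(5t)(-1,-3) + c_2e^(2t)(0,-1).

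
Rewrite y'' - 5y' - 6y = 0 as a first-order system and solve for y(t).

Let x_1 = y, x_2 = y'. Then x_1' = x_2 and x_2' = 6x_1 + 5x_2.
A = [[0,1],[6,5]]; det(A-λI) = λ^2 - 5λ - 6.
Eigenvalues λ = 6, -1 with eigenvectors (1,6), (1,-1).

y(t) = K_1e^(6t) + K_2e^(-t)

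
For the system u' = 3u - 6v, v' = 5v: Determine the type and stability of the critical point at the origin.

unstable node

A = [[3,-6],[0,5]]; det(A-λI) = λ^2 - 8λ + 15.
λ = 3, 5: both positive.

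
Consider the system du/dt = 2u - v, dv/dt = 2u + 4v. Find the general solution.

Coefficient matrix A = [[2, -1], [2, 4]].
Characteristic polynomial det(A - λI) = λ^2 - 6λ + 10 = 0.
Eigenvalues λ = 3 ± i (complex conjugate pair).
For λ=3+i: an eigenvector is (1,-1) - i(0,1) = (1, -1 - i).
A real fundamental pair from Re and Im of e^((3+i)t)v: X_1 = e^(3t)(cos(t)·(1,-1) + sin(t)·(0,1)), X_2 = e^(3t)(sin(t)·(1,-1) - cos(t)·(0,1)).
General solution: K_1X_1 + K_2X_2.

u(t) = K_1e^(3t)cos(t) + K_2e^(3t)sin(t), v(t) = K_1e^(3t)sin(t) - K_1e^(3t)cos(t) - K_2e^(3t)sin(t) - K_2e^(3t)cos(t)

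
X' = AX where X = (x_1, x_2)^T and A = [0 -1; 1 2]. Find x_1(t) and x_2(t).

x_1(t) = -C_1e^(t) - C_2te^(t), x_2(t) = C_1e^(t) + C_2te^(t) + C_2e^(t)

Coefficient matrix A = [[0, -1], [1, 2]].
Characteristic polynomial det(A - λI) = λ^2 - 2λ + 1 = 0.
Single eigenvalue λ = 1 with algebraic multiplicity 2.
Eigenvector v = (-1,1); generalized eigenvector w with (A-λI)w=v is (0,1).
General solution: e^(t)[C_1·v + C_2·(t·v + w)].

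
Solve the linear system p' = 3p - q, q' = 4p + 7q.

p(t) = -c_1e^(5t) - c_2te^(5t) + c_2e^(5t), q(t) = 2c_1e^(5t) + 2c_2te^(5t) - c_2e^(5t)

Coefficient matrix A = [[3, -1], [4, 7]].
Characteristic polynomial det(A - λI) = λ^2 - 10λ + 25 = 0.
Single eigenvalue λ = 5 with algebraic multiplicity 2.
Eigenvector v = (-1,2); generalized eigenvector w with (A-λI)w=v is (1,-1).
General solution: e^(5t)[c_1·v + c_2·(t·v + w)].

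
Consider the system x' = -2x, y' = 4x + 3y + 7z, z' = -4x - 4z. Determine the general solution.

x(t) = C_3e^(-2t), y(t) = C_1e^(3t) + C_2e^(-4t) + 2C_3e^(-2t), z(t) = -C_2e^(-4t) - 2C_3e^(-2t)

Coefficient matrix A = [[-2, 0, 0], [4, 3, 7], [-4, 0, -4]].
det(A - λI) = 0 gives eigenvalues λ = 3, -4, -2.
For λ=3: eigenvector (0,1,0).
For λ=-4: eigenvector (0,1,-1).
For λ=-2: eigenvector (1,2,-2).
General solution: C_1e^(3t)(0,1,0) + C_2e^(-4t)(0,1,-1) + C_3e^(-2t)(1,2,-2).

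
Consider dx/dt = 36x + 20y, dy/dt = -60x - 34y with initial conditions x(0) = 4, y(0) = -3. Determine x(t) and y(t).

x(t) = 10e^(6t) - 6e^(-4t), y(t) = -15e^(6t) + 12e^(-4t)

Coefficient matrix A = [[36, 20], [-60, -34]].
Characteristic polynomial det(A - λI) = λ^2 - 2λ - 24 = 0.
Eigenvalues λ = -4, 6.
For λ=-4: (A-λI) row 1 is [40, 20], so an eigenvector is (-1, 2).
For λ=6: (A-λI) row 1 is [30, 20], so an eigenvector is (-2, 3).
General solution: C_1e^(-4t)(-1,2) + C_2e^(6t)(-2,3).
Applying x(0)=4, y(0)=-3 gives C_1=6, C_2=-5.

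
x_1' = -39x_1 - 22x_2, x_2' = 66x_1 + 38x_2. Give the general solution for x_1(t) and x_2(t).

Coefficient matrix A = [[-39, -22], [66, 38]].
Characteristic polynomial det(A - λI) = λ^2 + λ - 30 = 0.
Eigenvalues λ = 5, -6.
For λ=5: (A-λI) row 1 is [-44, -22], so an eigenvector is (1, -2).
For λ=-6: (A-λI) row 1 is [-33, -22], so an eigenvector is (2, -3).
General solution: C_1e^(5t)(1,-2) + C_2e^(-6t)(2,-3).

x_1(t) = C_1e^(5t) + 2C_2e^(-6t), x_2(t) = -2C_1e^(5t) - 3C_2e^(-6t)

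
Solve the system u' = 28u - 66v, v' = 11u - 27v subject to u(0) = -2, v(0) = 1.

u(t) = -12e^(6t) + 10e^(-5t), v(t) = -4e^(6t) + 5e^(-5t)

Coefficient matrix A = [[28, -66], [11, -27]].
Characteristic polynomial det(A - λI) = λ^2 - λ - 30 = 0.
Eigenvalues λ = -5, 6.
For λ=-5: (A-λI) row 1 is [33, -66], so an eigenvector is (-2, -1).
For λ=6: (A-λI) row 1 is [22, -66], so an eigenvector is (3, 1).
General solution: C_1e^(-5t)(-2,-1) + C_2e^(6t)(3,1).
Applying u(0)=-2, v(0)=1 gives C_1=-5, C_2=-4.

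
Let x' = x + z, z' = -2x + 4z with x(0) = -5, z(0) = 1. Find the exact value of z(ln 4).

A = [[1,1],[-2,4]]; eigenvalues λ = 2, 3.
Eigenvectors: (-1,-1) for λ=2, (1,2) for λ=3.
From the initial condition, c_1 = 11, c_2 = 6.
z(ln 4) = (11)(4^2)(-1) + (6)(4^3)(2) = 592.

592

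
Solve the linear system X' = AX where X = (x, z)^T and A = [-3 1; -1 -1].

x(t) = -C_1e^(-2t) - C_2te^(-2t) - 2C_2e^(-2t), z(t) = -C_1e^(-2t) - C_2te^(-2t) - 3C_2e^(-2t)

Coefficient matrix A = [[-3, 1], [-1, -1]].
Characteristic polynomial det(A - λI) = λ^2 + 4λ + 4 = 0.
Single eigenvalue λ = -2 with algebraic multiplicity 2.
Eigenvector v = (-1,-1); generalized eigenvector w with (A-λI)w=v is (-2,-3).
General solution: e^(-2t)[C_1·v + C_2·(t·v + w)].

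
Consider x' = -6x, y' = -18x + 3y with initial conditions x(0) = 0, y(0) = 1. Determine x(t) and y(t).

x(t) = 0, y(t) = e^(3t)

Coefficient matrix A = [[-6, 0], [-18, 3]].
Characteristic polynomial det(A - λI) = λ^2 + 3λ - 18 = 0.
Eigenvalues λ = -6, 3.
For λ=-6: (A-λI) row 2 is [-18, 9], so an eigenvector is (-1, -2).
For λ=3: (A-λI) row 1 is [-9, 0], so an eigenvector is (0, 1).
General solution: K_1e^(-6t)(-1,-2) + K_2e^(3t)(0,1).
Applying x(0)=0, y(0)=1 gives K_1=0, K_2=1.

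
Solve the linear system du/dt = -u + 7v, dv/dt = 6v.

Coefficient matrix A = [[-1, 7], [0, 6]].
Characteristic polynomial det(A - λI) = λ^2 - 5λ - 6 = 0.
Eigenvalues λ = 6, -1.
For λ=6: (A-λI) row 1 is [-7, 7], so an eigenvector is (1, 1).
For λ=-1: (A-λI) row 1 is [0, 7], so an eigenvector is (-1, 0).
General solution: c_1e^(6t)(1,1) + c_2e^(-t)(-1,0).

u(t) = c_1e^(6t) - c_2e^(-t), v(t) = c_1e^(6t)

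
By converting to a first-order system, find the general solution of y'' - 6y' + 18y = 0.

Let x_1 = y, x_2 = y'. Then x_1' = x_2 and x_2' = -18x_1 + 6x_2.
A = [[0,1],[-18,6]]; det(A-λI) = λ^2 - 6λ + 18.
Eigenvalues λ = 3 ± 3i.

y(t) = C_1e^(3t)cos(3t) + C_2e^(3t)sin(3t)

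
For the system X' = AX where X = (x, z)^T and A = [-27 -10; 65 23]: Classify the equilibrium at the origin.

stable spiral

A = [[-27,-10],[65,23]]; det(A-λI) = λ^2 + 4λ + 29.
λ = -2 ± 5i: negative real part.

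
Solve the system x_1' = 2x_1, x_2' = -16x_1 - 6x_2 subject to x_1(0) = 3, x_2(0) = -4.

Coefficient matrix A = [[2, 0], [-16, -6]].
Characteristic polynomial det(A - λI) = λ^2 + 4λ - 12 = 0.
Eigenvalues λ = 2, -6.
For λ=2: (A-λI) row 2 is [-16, -8], so an eigenvector is (1, -2).
For λ=-6: (A-λI) row 1 is [8, 0], so an eigenvector is (0, 1).
General solution: C_1e^(2t)(1,-2) + C_2e^(-6t)(0,1).
Applying x_1(0)=3, x_2(0)=-4 gives C_1=3, C_2=2.

x_1(t) = 3e^(2t), x_2(t) = -6e^(2t) + 2e^(-6t)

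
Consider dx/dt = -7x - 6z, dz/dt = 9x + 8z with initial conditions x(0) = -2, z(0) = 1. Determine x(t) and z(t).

x(t) = 2e^(2t) - 4e^(-t), z(t) = -3e^(2t) + 4e^(-t)

Coefficient matrix A = [[-7, -6], [9, 8]].
Characteristic polynomial det(A - λI) = λ^2 - λ - 2 = 0.
Eigenvalues λ = -1, 2.
For λ=-1: (A-λI) row 1 is [-6, -6], so an eigenvector is (1, -1).
For λ=2: (A-λI) row 1 is [-9, -6], so an eigenvector is (-2, 3).
General solution: K_1e^(-t)(1,-1) + K_2e^(2t)(-2,3).
Applying x(0)=-2, z(0)=1 gives K_1=-4, K_2=-1.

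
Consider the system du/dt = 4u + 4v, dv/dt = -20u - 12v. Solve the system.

Coefficient matrix A = [[4, 4], [-20, -12]].
Characteristic polynomial det(A - λI) = λ^2 + 8λ + 32 = 0.
Eigenvalues λ = -4 ± 4i (complex conjugate pair).
For λ=-4+4i: an eigenvector is (0,-1) - i(-1,2) = (0 + i, -1 - 2i).
A real fundamental pair from Re and Im of e^((-4+4i)t)v: X_1 = e^(-4t)(cos(4t)·(0,-1) + sin(4t)·(-1,2)), X_2 = e^(-4t)(sin(4t)·(0,-1) - cos(4t)·(-1,2)).
General solution: C_1X_1 + C_2X_2.

u(t) = -C_1e^(-4t)sin(4t) + C_2e^(-4t)cos(4t), v(t) = 2C_1e^(-4t)sin(4t) - C_1e^(-4t)cos(4t) - C_2e^(-4t)sin(4t) - 2C_2e^(-4t)cos(4t)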